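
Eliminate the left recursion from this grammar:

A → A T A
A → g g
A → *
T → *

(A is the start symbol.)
A → g g A'
A → * A'
A' → T A A'
A' → ε
T → *

A is directly left-recursive. The standard transformation for
  A → A α₁ | ... | A α_m | β₁ | ... | β_n
is
  A  → β₁ A' | ... | β_n A'
  A' → α₁ A' | ... | α_m A' | ε

A → g g becomes A → g g A'
A → * becomes A → * A'
A → A T A becomes A' → T A A'
Add A' → ε

Productions for other non-terminals are unchanged:
  T → *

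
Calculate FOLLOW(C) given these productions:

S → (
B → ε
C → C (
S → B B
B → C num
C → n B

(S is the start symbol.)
{ '(', 'num' }

To compute FOLLOW(C), find every occurrence of C on a right-hand side N → α C β: add FIRST(β) \ {ε}, and if β is empty or nullable also add FOLLOW(N). Iterate to a fixed point.

In C → C (: C is followed by '(', add FIRST('(') \ {ε} = { '(' }
In B → C num: C is followed by num, add FIRST(num) \ {ε} = { 'num' }

Taking the union: FOLLOW(C) = { '(', 'num' }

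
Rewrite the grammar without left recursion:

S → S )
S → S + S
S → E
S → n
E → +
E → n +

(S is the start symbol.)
S is directly left-recursive. The standard transformation for
  A → A α₁ | ... | A α_m | β₁ | ... | β_n
is
  A  → β₁ A' | ... | β_n A'
  A' → α₁ A' | ... | α_m A' | ε

S → E becomes S → E S'
S → n becomes S → n S'
S → S ) becomes S' → ) S'
S → S + S becomes S' → + S S'
Add S' → ε

Productions for other non-terminals are unchanged:
  E → +
  E → n +

Resulting grammar:
S → E S'
S → n S'
S' → ) S'
S' → + S S'
S' → ε
E → +
E → n +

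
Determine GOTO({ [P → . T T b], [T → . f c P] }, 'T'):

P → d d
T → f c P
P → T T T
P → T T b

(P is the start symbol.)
GOTO(I, 'T') = CLOSURE({ [A → αX.β] : [A → α.Xβ] ∈ I, X = 'T' })

Items with dot before 'T', with the dot advanced:
  [P → . T T b] → [P → T . T b]
Closure of the advanced items:
  [P → T . T b] has the dot before T: add [T → . f c P]

GOTO = { [P → T . T b], [T → . f c P] }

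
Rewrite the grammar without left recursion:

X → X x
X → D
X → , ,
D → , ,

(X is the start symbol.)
X is directly left-recursive. The standard transformation for
  A → A α₁ | ... | A α_m | β₁ | ... | β_n
is
  A  → β₁ A' | ... | β_n A'
  A' → α₁ A' | ... | α_m A' | ε

X → D becomes X → D X'
X → , , becomes X → , , X'
X → X x becomes X' → x X'
Add X' → ε

Productions for other non-terminals are unchanged:
  D → , ,

Resulting grammar:
X → D X'
X → , , X'
X' → x X'
X' → ε
D → , ,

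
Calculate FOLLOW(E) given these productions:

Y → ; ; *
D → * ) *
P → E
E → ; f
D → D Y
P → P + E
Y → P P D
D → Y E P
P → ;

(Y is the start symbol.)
To compute FOLLOW(E), find every occurrence of E on a right-hand side N → α E β: add FIRST(β) \ {ε}, and if β is empty or nullable also add FOLLOW(N). Iterate to a fixed point.

In P → E: E is at the end, add FOLLOW(P)
In P → P + E: E is at the end, add FOLLOW(P)
In D → Y E P: E is followed by P, add FIRST(P) \ {ε} = { ';' }

The FOLLOW sets referred to above (computed the same way, to a fixed point):
  FOLLOW(P) = { $, '*', '+', ';' }

Taking the union: FOLLOW(E) = { $, '*', '+', ';' }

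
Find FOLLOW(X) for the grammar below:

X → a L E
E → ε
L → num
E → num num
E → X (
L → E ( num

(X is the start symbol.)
To compute FOLLOW(X), find every occurrence of X on a right-hand side N → α X β: add FIRST(β) \ {ε}, and if β is empty or nullable also add FOLLOW(N). Iterate to a fixed point.

X is the start symbol, so $ ∈ FOLLOW(X).
In E → X (: X is followed by '(', add FIRST('(') \ {ε} = { '(' }

Taking the union: FOLLOW(X) = { $, '(' }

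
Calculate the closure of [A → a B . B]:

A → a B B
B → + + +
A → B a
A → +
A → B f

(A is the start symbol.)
{ [A → a B . B], [B → . + + +] }

To compute CLOSURE, for each item [A → α.Bβ] where B is a non-terminal, add [B → .γ] for all productions B → γ; repeat for the newly added items until nothing changes.

Start with: [A → a B . B]
  [A → a B . B] has the dot before B: add [B → . + + +]
No further items can be added.

CLOSURE = { [A → a B . B], [B → . + + +] }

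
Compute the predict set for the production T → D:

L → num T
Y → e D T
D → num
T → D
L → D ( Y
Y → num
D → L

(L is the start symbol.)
{ 'num' }

PREDICT(T → D) = (FIRST(RHS) \ {ε}) ∪ (FOLLOW(T) if ε ∈ FIRST(RHS), i.e. RHS ⇒* ε)
FIRST(D) = { 'num' }
FIRST(D) = { 'num' }
ε ∉ FIRST(D), so FOLLOW(T) is not added.
PREDICT(T → D) = { 'num' }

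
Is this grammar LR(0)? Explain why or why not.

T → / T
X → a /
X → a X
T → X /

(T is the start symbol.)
Yes, the grammar is LR(0)

Augment with T' → T and build the canonical LR(0) collection (I0 = CLOSURE({[T' → . T]}), then GOTO on every symbol after a dot until no new states appear). It has 9 states:
  I0: { [T → . / T], [T → . X /], [T' → . T], [X → . a /], [X → . a X] }  — shift
  I1: { [T → . / T], [T → . X /], [T → / . T], [X → . a /], [X → . a X] }  — shift
  I2: { [T' → T .] }  — accept
  I3: { [T → X . /] }  — shift
  I4: { [X → . a /], [X → . a X], [X → a . /], [X → a . X] }  — shift
  I5: { [X → a / .] }  — reduce
  I6: { [X → a X .] }  — reduce
  I7: { [T → X / .] }  — reduce
  I8: { [T → / T .] }  — reduce

Every state is either a pure shift/goto state or contains exactly one complete item and nothing to shift — no conflicts. The grammar is LR(0).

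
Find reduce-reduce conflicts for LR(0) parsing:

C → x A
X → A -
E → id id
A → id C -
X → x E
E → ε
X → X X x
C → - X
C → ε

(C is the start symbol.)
Augment with C' → C and build the canonical LR(0) collection (I0 = CLOSURE({[C' → . C]}), then GOTO on every symbol after a dot until no new states appear). It has 17 states:
  I0: { [C → . - X], [C → . x A], [C → .], [C' → . C] }  — shift, reduce
  I1: { [A → . id C -], [C → - . X], [X → . A -], [X → . X X x], [X → . x E] }  — shift
  I2: { [C' → C .] }  — accept
  I3: { [A → . id C -], [C → x . A] }  — shift
  I4: { [C → x A .] }  — reduce
  I5: { [A → id . C -], [C → . - X], [C → . x A], [C → .] }  — shift, reduce
  I6: { [A → id C . -] }  — shift
  I7: { [A → id C - .] }  — reduce
  I8: { [X → A . -] }  — shift
  I9: { [A → . id C -], [C → - X .], [X → . A -], [X → . X X x], [X → . x E], [X → X . X x] }  — shift, reduce
  I10: { [E → . id id], [E → .], [X → x . E] }  — shift, reduce
  I11: { [X → x E .] }  — reduce
  I12: { [E → id . id] }  — shift
  I13: { [E → id id .] }  — reduce
  I14: { [A → . id C -], [X → . A -], [X → . X X x], [X → . x E], [X → X . X x], [X → X X . x] }  — shift
  I15: { [E → . id id], [E → .], [X → X X x .], [X → x . E] }  — shift, 2 reduces
  I16: { [X → A - .] }  — reduce

I15 contains complete items [E → .], [X → X X x .] — reduce-reduce conflict.

Answer: Yes — I15: [E → .] vs [X → X X x .]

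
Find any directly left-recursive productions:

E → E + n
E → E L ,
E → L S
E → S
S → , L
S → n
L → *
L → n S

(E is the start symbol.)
E → E + n: LEFT RECURSIVE (starts with E)
E → E L ,: LEFT RECURSIVE (starts with E)
E → L S: starts with L
E → S: starts with S
S → , L: starts with ','
S → n: starts with n
L → *: starts with '*'
L → n S: starts with n

The grammar has direct left recursion on: E.

Answer: Yes, E is left-recursive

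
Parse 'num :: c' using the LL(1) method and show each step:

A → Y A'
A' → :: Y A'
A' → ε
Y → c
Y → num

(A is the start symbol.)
LL(1) parsing maintains a stack (initially the start symbol over $) and the input. At each step: if the stack top is a terminal, match it against the current input token; if it is a non-terminal N, replace it with the RHS of M[N, lookahead] (the unique production whose predict set contains the lookahead).

Stack is shown with the top on the left.

Stack      Input       Action
-----------------------------
A $        num :: c $  output A → Y A'
Y A' $     num :: c $  output Y → num
num A' $   num :: c $  match 'num'
A' $       :: c $      output A' → :: Y A'
:: Y A' $  :: c $      match '::'
Y A' $     c $         output Y → c
c A' $     c $         match 'c'
A' $       $           output A' → ε
$          $           accept

The string is accepted.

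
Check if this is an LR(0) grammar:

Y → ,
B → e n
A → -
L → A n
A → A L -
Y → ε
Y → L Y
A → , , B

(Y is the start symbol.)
No. Shift-reduce conflict between [Y → .] and [A → . , , B]

Augment with Y' → Y and build the canonical LR(0) collection (I0 = CLOSURE({[Y' → . Y]}), then GOTO on every symbol after a dot until no new states appear). It has 15 states:
  I0: { [A → . , , B], [A → . -], [A → . A L -], [L → . A n], [Y → . ,], [Y → . L Y], [Y → .], [Y' → . Y] }  — shift, reduce
  I1: { [A → , . , B], [Y → , .] }  — shift, reduce
  I2: { [A → - .] }  — reduce
  I3: { [A → . , , B], [A → . -], [A → . A L -], [A → A . L -], [L → . A n], [L → A . n] }  — shift
  I4: { [A → . , , B], [A → . -], [A → . A L -], [L → . A n], [Y → . ,], [Y → . L Y], [Y → .], [Y → L . Y] }  — shift, reduce
  I5: { [Y' → Y .] }  — accept
  I6: { [Y → L Y .] }  — reduce
  I7: { [A → , . , B] }  — shift
  I8: { [A → A L . -] }  — shift
  I9: { [L → A n .] }  — reduce
  I10: { [A → A L - .] }  — reduce
  I11: { [A → , , . B], [B → . e n] }  — shift
  I12: { [A → , , B .] }  — reduce
  I13: { [B → e . n] }  — shift
  I14: { [B → e n .] }  — reduce

Conflict in state I0:
  Shift-reduce conflict between [Y → .] and [A → . , , B]
So the grammar is NOT LR(0).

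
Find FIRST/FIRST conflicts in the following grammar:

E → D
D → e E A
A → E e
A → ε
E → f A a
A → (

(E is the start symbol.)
No FIRST/FIRST conflicts.

FIRST sets of the non-terminals at (or reachable through a nullable prefix from) the front of some alternative:
  FIRST(D) = { 'e' }
  FIRST(E) = { 'e', 'f' }

Productions for E:
  E → D: FIRST = { 'e' }
  E → f A a: FIRST = { 'f' }
Productions for A:
  A → E e: FIRST = { 'e', 'f' }
  A → ε: FIRST = { ε }
  A → (: FIRST = { '(' }
D has only one production, so no FIRST/FIRST conflict is possible there.

All alternatives of each non-terminal have pairwise disjoint FIRST sets.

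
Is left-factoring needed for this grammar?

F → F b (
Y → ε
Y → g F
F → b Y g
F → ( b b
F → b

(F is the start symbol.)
Left-factoring is needed when two productions for the same non-terminal
share a common prefix on the right-hand side.

Productions for F:
  F → F b (
  F → b Y g
  F → ( b b
  F → b
Productions for Y:
  Y → ε
  Y → g F

Found common prefix 'b' in productions for F

Answer: Yes, F has productions with common prefix 'b'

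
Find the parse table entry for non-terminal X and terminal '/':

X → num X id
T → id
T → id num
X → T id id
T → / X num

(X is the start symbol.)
X → T id id

To find M[X, '/'], we find productions for X where '/' is in the predict set (PREDICT(N → α) = (FIRST(α) \ {ε}) ∪ (FOLLOW(N) if α ⇒* ε)).

Relevant sets:
  FIRST(T) = { '/', 'id' }

X → num X id: PREDICT = { 'num' }
X → T id id: PREDICT = { '/', 'id' }
  '/' is in predict set, so this production goes in M[X, '/']

M[X, '/'] = X → T id id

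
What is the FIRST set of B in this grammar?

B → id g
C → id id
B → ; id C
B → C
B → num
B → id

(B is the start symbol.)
FIRST sets of the other non-terminals involved (by the same procedure, iterated to a fixed point):
  FIRST(C) = { 'id' }

From B → id g:
  - id is a terminal: add 'id' and stop
From B → ; id C:
  - ';' is a terminal: add ';' and stop
From B → C:
  - C is a non-terminal: add FIRST(C) \ {ε} = { 'id' }
    C is not nullable, so stop
From B → num:
  - num is a terminal: add 'num' and stop
From B → id:
  - id is a terminal: add 'id' and stop

Collecting: FIRST(B) = { ';', 'id', 'num' }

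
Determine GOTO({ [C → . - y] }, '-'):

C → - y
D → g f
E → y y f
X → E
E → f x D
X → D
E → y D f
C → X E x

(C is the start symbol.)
{ [C → - . y] }

GOTO(I, '-') = CLOSURE({ [A → αX.β] : [A → α.Xβ] ∈ I, X = '-' })

Items with dot before '-', with the dot advanced:
  [C → . - y] → [C → - . y]
Closure adds nothing (no advanced item has the dot before a non-terminal).

GOTO = { [C → - . y] }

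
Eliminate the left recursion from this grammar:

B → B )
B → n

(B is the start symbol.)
B is directly left-recursive. The standard transformation for
  A → A α₁ | ... | A α_m | β₁ | ... | β_n
is
  A  → β₁ A' | ... | β_n A'
  A' → α₁ A' | ... | α_m A' | ε

B → n becomes B → n B'
B → B ) becomes B' → ) B'
Add B' → ε

Resulting grammar:
B → n B'
B' → ) B'
B' → ε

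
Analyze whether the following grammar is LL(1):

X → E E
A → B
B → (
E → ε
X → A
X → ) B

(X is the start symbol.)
Yes, the grammar is LL(1).

A grammar is LL(1) if for each non-terminal N with multiple productions, the predict sets of those productions are pairwise disjoint, where PREDICT(N → α) = (FIRST(α) \ {ε}) ∪ (FOLLOW(N) if α ⇒* ε).

Relevant sets:
  FIRST(E) = { ε }
  FIRST(A) = { '(' }
  FOLLOW(X) = { $ }

For X:
  PREDICT(X → E E) = { $ }
  PREDICT(X → A) = { '(' }
  PREDICT(X → ')' B) = { ')' }
A, B, E have a single production, so nothing to check there.

All predict sets are disjoint. The grammar IS LL(1).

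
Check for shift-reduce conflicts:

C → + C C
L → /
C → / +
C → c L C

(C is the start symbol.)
Augment with C' → C and build the canonical LR(0) collection (I0 = CLOSURE({[C' → . C]}), then GOTO on every symbol after a dot until no new states appear). It has 11 states:
  I0: { [C → . + C C], [C → . / +], [C → . c L C], [C' → . C] }  — shift
  I1: { [C → + . C C], [C → . + C C], [C → . / +], [C → . c L C] }  — shift
  I2: { [C → / . +] }  — shift
  I3: { [C' → C .] }  — accept
  I4: { [C → c . L C], [L → . /] }  — shift
  I5: { [L → / .] }  — reduce
  I6: { [C → . + C C], [C → . / +], [C → . c L C], [C → c L . C] }  — shift
  I7: { [C → c L C .] }  — reduce
  I8: { [C → / + .] }  — reduce
  I9: { [C → + C . C], [C → . + C C], [C → . / +], [C → . c L C] }  — shift
  I10: { [C → + C C .] }  — reduce

No state contains both a complete item and a shift item.

Answer: No shift-reduce conflicts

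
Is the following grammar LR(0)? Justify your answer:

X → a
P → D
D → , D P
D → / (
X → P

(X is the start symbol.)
A grammar is LR(0) if no state in the canonical LR(0) collection has:
  - both a shift item (dot before a terminal) and a complete item (shift-reduce conflict), or
  - two or more complete items (reduce-reduce conflict; the accept item [X' → X .] counts as a complete item here).

Augment with X' → X and build the canonical LR(0) collection (I0 = CLOSURE({[X' → . X]}), then GOTO on every symbol after a dot until no new states appear). It has 10 states:
  I0: { [D → . , D P], [D → . / (], [P → . D], [X → . P], [X → . a], [X' → . X] }  — shift
  I1: { [D → , . D P], [D → . , D P], [D → . / (] }  — shift
  I2: { [D → / . (] }  — shift
  I3: { [P → D .] }  — reduce
  I4: { [X → P .] }  — reduce
  I5: { [X' → X .] }  — accept
  I6: { [X → a .] }  — reduce
  I7: { [D → / ( .] }  — reduce
  I8: { [D → , D . P], [D → . , D P], [D → . / (], [P → . D] }  — shift
  I9: { [D → , D P .] }  — reduce

Every state is either a pure shift/goto state or contains exactly one complete item and nothing to shift — no conflicts. The grammar is LR(0).

Answer: Yes, the grammar is LR(0)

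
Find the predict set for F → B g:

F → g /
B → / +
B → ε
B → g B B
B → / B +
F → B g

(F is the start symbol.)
{ '/', 'g' }

PREDICT(F → B g) = (FIRST(RHS) \ {ε}) ∪ (FOLLOW(F) if ε ∈ FIRST(RHS), i.e. RHS ⇒* ε)
FIRST(B) = { '/', 'g', ε }
FIRST(B g) = { '/', 'g' }
ε ∉ FIRST(B g), so FOLLOW(F) is not added.
PREDICT(F → B g) = { '/', 'g' }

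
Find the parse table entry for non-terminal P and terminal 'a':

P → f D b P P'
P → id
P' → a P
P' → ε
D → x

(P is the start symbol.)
To find M[P, 'a'], we find productions for P where 'a' is in the predict set (PREDICT(N → α) = (FIRST(α) \ {ε}) ∪ (FOLLOW(N) if α ⇒* ε)).

P → f D b P P': PREDICT = { 'f' }
P → id: PREDICT = { 'id' }

M[P, 'a'] is empty (no production applies)

Answer: Empty (error entry)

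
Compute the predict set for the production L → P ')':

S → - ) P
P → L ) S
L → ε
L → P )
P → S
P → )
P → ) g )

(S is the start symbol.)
{ ')', '-' }

PREDICT(L → P ')') = (FIRST(RHS) \ {ε}) ∪ (FOLLOW(L) if ε ∈ FIRST(RHS), i.e. RHS ⇒* ε)
FIRST(P) = { ')', '-' }
FIRST(P ')') = { ')', '-' }
ε ∉ FIRST(P ')'), so FOLLOW(L) is not added.
PREDICT(L → P ')') = { ')', '-' }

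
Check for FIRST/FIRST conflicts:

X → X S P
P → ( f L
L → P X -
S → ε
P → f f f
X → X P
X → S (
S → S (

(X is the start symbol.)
FIRST sets of the non-terminals at (or reachable through a nullable prefix from) the front of some alternative:
  FIRST(X) = { '(' }
  FIRST(S) = { '(', ε }

Productions for X:
  X → X S P: FIRST = { '(' }
  X → X P: FIRST = { '(' }
  X → S (: FIRST = { '(' }
Productions for P:
  P → ( f L: FIRST = { '(' }
  P → f f f: FIRST = { 'f' }
Productions for S:
  S → ε: FIRST = { ε }
  S → S (: FIRST = { '(' }
L has only one production, so no FIRST/FIRST conflict is possible there.

Conflict for X: X → X S P and X → X P
  Overlap: { '(' }
Conflict for X: X → X S P and X → S (
  Overlap: { '(' }
Conflict for X: X → X P and X → S (
  Overlap: { '(' }

Answer: Yes. X → X S P / X → X P on { '(' }; X → X S P / X → S '(' on { '(' }; X → X P / X → S '(' on { '(' }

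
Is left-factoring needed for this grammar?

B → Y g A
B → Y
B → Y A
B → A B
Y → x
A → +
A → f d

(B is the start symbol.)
Yes, B has productions with common prefix 'Y'

Left-factoring is needed when two productions for the same non-terminal
share a common prefix on the right-hand side.

Productions for B:
  B → Y g A
  B → Y
  B → Y A
  B → A B
Productions for A:
  A → +
  A → f d

Found common prefix 'Y' in productions for B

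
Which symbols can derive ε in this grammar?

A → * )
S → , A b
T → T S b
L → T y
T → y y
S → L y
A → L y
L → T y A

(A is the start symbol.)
There are no ε-productions, so no non-terminal can derive ε.
No non-terminals are nullable.

Answer: None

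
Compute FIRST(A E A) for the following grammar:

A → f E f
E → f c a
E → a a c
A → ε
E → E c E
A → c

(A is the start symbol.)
FIRST sets of the non-terminals involved (from the grammar, by fixed-point iteration):
  FIRST(A) = { 'c', 'f', ε }
  FIRST(E) = { 'a', 'f' }

To compute FIRST(A E A), process the symbols left to right:
Symbol A is a non-terminal. Add FIRST(A) \ {ε} = { 'c', 'f' }
A is nullable (ε ∈ FIRST(A)), continue to the next symbol.
Symbol E is a non-terminal. Add FIRST(E) \ {ε} = { 'a', 'f' }
E is not nullable (ε ∉ FIRST(E)), so stop here.
FIRST(A E A) = { 'a', 'c', 'f' }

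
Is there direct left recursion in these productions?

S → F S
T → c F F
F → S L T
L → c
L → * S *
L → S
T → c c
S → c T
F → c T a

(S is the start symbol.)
No direct left recursion

S → F S: starts with F
T → c F F: starts with c
F → S L T: starts with S
L → c: starts with c
L → * S *: starts with '*'
L → S: starts with S
T → c c: starts with c
S → c T: starts with c
F → c T a: starts with c

No direct left recursion found.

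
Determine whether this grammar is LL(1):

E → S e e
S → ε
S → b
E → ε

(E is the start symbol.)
A grammar is LL(1) if for each non-terminal N with multiple productions, the predict sets of those productions are pairwise disjoint, where PREDICT(N → α) = (FIRST(α) \ {ε}) ∪ (FOLLOW(N) if α ⇒* ε).

Relevant sets:
  FIRST(S) = { 'b', ε }
  FOLLOW(E) = { $ }
  FOLLOW(S) = { 'e' }

For E:
  PREDICT(E → S e e) = { 'b', 'e' }
  PREDICT(E → ε) = { $ }
For S:
  PREDICT(S → ε) = { 'e' }
  PREDICT(S → b) = { 'b' }

All predict sets are disjoint. The grammar IS LL(1).

Answer: Yes, the grammar is LL(1).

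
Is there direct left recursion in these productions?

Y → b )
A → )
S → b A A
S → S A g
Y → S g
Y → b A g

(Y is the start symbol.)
Y → b ): starts with b
A → ): starts with ')'
S → b A A: starts with b
S → S A g: LEFT RECURSIVE (starts with S)
Y → S g: starts with S
Y → b A g: starts with b

The grammar has direct left recursion on: S.

Answer: Yes, S is left-recursive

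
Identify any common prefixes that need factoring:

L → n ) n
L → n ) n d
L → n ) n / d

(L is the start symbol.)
Yes, L has productions with common prefix 'n ) n'

Left-factoring is needed when two productions for the same non-terminal
share a common prefix on the right-hand side.

Productions for L:
  L → n ) n
  L → n ) n d
  L → n ) n / d

Found common prefix 'n ) n' in productions for L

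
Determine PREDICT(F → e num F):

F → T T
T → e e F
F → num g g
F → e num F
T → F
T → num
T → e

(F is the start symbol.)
{ 'e' }

PREDICT(F → e num F) = (FIRST(RHS) \ {ε}) ∪ (FOLLOW(F) if ε ∈ FIRST(RHS), i.e. RHS ⇒* ε)
FIRST(e num F) = { 'e' }
ε ∉ FIRST(e num F), so FOLLOW(F) is not added.
PREDICT(F → e num F) = { 'e' }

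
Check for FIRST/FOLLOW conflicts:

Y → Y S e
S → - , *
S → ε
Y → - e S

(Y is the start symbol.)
A FIRST/FOLLOW conflict occurs when a non-terminal N has a nullable alternative N → β (β ⇒* ε) and another alternative N → α with FIRST(α) ∩ FOLLOW(N) ≠ ∅: on such a lookahead the parser cannot decide between expanding α and letting N vanish via β.

Nullable non-terminals: S.

S: nullable alternative(s) S → ε; FOLLOW(S) = { $, '-', 'e' }
  S → - , *: FIRST \ {ε} = { '-' } — overlaps FOLLOW(S) on { '-' }: CONFLICT
  S → ε: FIRST \ {ε} = { } — this is the only nullable alternative, skip

Y has no nullable alternative, so no FIRST/FOLLOW check is needed there.

So the grammar has 1 FIRST/FOLLOW conflict (marked CONFLICT above).

Answer: Yes. S → '-' ',' '*' with FOLLOW(S) on { '-' }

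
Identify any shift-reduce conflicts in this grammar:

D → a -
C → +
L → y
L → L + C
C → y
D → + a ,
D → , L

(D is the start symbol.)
A shift-reduce conflict occurs when an LR(0) state has both:
  - a complete (reduce) item [A → α .] (dot at the end), and
  - a shift item [B → β . c γ] (dot before a terminal).

Augment with D' → D and build the canonical LR(0) collection (I0 = CLOSURE({[D' → . D]}), then GOTO on every symbol after a dot until no new states appear). It has 14 states:
  I0: { [D → . + a ,], [D → . , L], [D → . a -], [D' → . D] }  — shift
  I1: { [D → + . a ,] }  — shift
  I2: { [D → , . L], [L → . L + C], [L → . y] }  — shift
  I3: { [D' → D .] }  — accept
  I4: { [D → a . -] }  — shift
  I5: { [D → a - .] }  — reduce
  I6: { [D → , L .], [L → L . + C] }  — shift, reduce
  I7: { [L → y .] }  — reduce
  I8: { [C → . +], [C → . y], [L → L + . C] }  — shift
  I9: { [C → + .] }  — reduce
  I10: { [L → L + C .] }  — reduce
  I11: { [C → y .] }  — reduce
  I12: { [D → + a . ,] }  — shift
  I13: { [D → + a , .] }  — reduce

I6 contains reduce item [D → , L .] and shift item [L → L . + C] — shift-reduce conflict.

Answer: Yes — I6: [D → , L .] vs [L → L . + C]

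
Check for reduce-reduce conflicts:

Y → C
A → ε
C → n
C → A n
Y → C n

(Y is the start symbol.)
No reduce-reduce conflicts

Augment with Y' → Y and build the canonical LR(0) collection (I0 = CLOSURE({[Y' → . Y]}), then GOTO on every symbol after a dot until no new states appear). It has 7 states:
  I0: { [A → .], [C → . A n], [C → . n], [Y → . C n], [Y → . C], [Y' → . Y] }  — shift, reduce
  I1: { [C → A . n] }  — shift
  I2: { [Y → C . n], [Y → C .] }  — shift, reduce
  I3: { [Y' → Y .] }  — accept
  I4: { [C → n .] }  — reduce
  I5: { [Y → C n .] }  — reduce
  I6: { [C → A n .] }  — reduce

No state contains more than one complete item.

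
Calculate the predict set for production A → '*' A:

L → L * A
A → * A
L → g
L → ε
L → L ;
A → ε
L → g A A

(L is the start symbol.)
{ '*' }

PREDICT(A → '*' A) = (FIRST(RHS) \ {ε}) ∪ (FOLLOW(A) if ε ∈ FIRST(RHS), i.e. RHS ⇒* ε)
FIRST('*' A) = { '*' }
ε ∉ FIRST('*' A), so FOLLOW(A) is not added.
PREDICT(A → '*' A) = { '*' }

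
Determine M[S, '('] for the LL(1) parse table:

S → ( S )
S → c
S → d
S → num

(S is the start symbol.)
S → ( S )

To find M[S, '('], we find productions for S where '(' is in the predict set (PREDICT(N → α) = (FIRST(α) \ {ε}) ∪ (FOLLOW(N) if α ⇒* ε)).

S → ( S ): PREDICT = { '(' }
  '(' is in predict set, so this production goes in M[S, '(']
S → c: PREDICT = { 'c' }
S → d: PREDICT = { 'd' }
S → num: PREDICT = { 'num' }

M[S, '('] = S → ( S )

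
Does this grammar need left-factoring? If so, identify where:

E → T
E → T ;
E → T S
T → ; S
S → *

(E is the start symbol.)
Left-factoring is needed when two productions for the same non-terminal
share a common prefix on the right-hand side.

Productions for E:
  E → T
  E → T ;
  E → T S

Found common prefix 'T' in productions for E

Answer: Yes, E has productions with common prefix 'T'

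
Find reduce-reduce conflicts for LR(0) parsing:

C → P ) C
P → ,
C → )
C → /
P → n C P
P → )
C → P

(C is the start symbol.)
A reduce-reduce conflict occurs when an LR(0) state has two complete items [A → α .] and [B → β .] — both call for a reduction, and with no lookahead the parser cannot choose between them.

Augment with C' → C and build the canonical LR(0) collection (I0 = CLOSURE({[C' → . C]}), then GOTO on every symbol after a dot until no new states appear). It has 12 states:
  I0: { [C → . )], [C → . /], [C → . P ) C], [C → . P], [C' → . C], [P → . )], [P → . ,], [P → . n C P] }  — shift
  I1: { [C → ) .], [P → ) .] }  — 2 reduces
  I2: { [P → , .] }  — reduce
  I3: { [C → / .] }  — reduce
  I4: { [C' → C .] }  — accept
  I5: { [C → P . ) C], [C → P .] }  — shift, reduce
  I6: { [C → . )], [C → . /], [C → . P ) C], [C → . P], [P → . )], [P → . ,], [P → . n C P], [P → n . C P] }  — shift
  I7: { [P → . )], [P → . ,], [P → . n C P], [P → n C . P] }  — shift
  I8: { [P → ) .] }  — reduce
  I9: { [P → n C P .] }  — reduce
  I10: { [C → . )], [C → . /], [C → . P ) C], [C → . P], [C → P ) . C], [P → . )], [P → . ,], [P → . n C P] }  — shift
  I11: { [C → P ) C .] }  — reduce

I1 contains complete items [C → ) .], [P → ) .] — reduce-reduce conflict.

Answer: Yes — I1: [C → ) .] vs [P → ) .]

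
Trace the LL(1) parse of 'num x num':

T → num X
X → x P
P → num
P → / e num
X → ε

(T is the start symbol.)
LL(1) parsing maintains a stack (initially the start symbol over $) and the input. At each step: if the stack top is a terminal, match it against the current input token; if it is a non-terminal N, replace it with the RHS of M[N, lookahead] (the unique production whose predict set contains the lookahead).

Stack is shown with the top on the left.

Stack    Input        Action
----------------------------
T $      num x num $  output T → num X
num X $  num x num $  match 'num'
X $      x num $      output X → x P
x P $    x num $      match 'x'
P $      num $        output P → num
num $    num $        match 'num'
$        $            accept

The string is accepted.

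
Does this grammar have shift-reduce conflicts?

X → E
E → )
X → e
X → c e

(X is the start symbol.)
A shift-reduce conflict occurs when an LR(0) state has both:
  - a complete (reduce) item [A → α .] (dot at the end), and
  - a shift item [B → β . c γ] (dot before a terminal).

Augment with X' → X and build the canonical LR(0) collection (I0 = CLOSURE({[X' → . X]}), then GOTO on every symbol after a dot until no new states appear). It has 7 states:
  I0: { [E → . )], [X → . E], [X → . c e], [X → . e], [X' → . X] }  — shift
  I1: { [E → ) .] }  — reduce
  I2: { [X → E .] }  — reduce
  I3: { [X' → X .] }  — accept
  I4: { [X → c . e] }  — shift
  I5: { [X → e .] }  — reduce
  I6: { [X → c e .] }  — reduce

No state contains both a complete item and a shift item.

Answer: No shift-reduce conflicts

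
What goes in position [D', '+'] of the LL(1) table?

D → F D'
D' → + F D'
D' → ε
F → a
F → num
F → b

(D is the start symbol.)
To find M[D', '+'], we find productions for D' where '+' is in the predict set (PREDICT(N → α) = (FIRST(α) \ {ε}) ∪ (FOLLOW(N) if α ⇒* ε)).

Relevant sets:
  FOLLOW(D') = { $ }

D' → + F D': PREDICT = { '+' }
  '+' is in predict set, so this production goes in M[D', '+']
D' → ε: PREDICT = { $ }

M[D', '+'] = D' → + F D'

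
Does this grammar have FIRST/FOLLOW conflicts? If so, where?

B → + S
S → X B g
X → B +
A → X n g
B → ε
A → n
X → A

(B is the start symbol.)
Nullable non-terminals: B.

B: nullable alternative(s) B → ε; FOLLOW(B) = { $, '+', 'g' }
  B → + S: FIRST \ {ε} = { '+' } — overlaps FOLLOW(B) on { '+' }: CONFLICT
  B → ε: FIRST \ {ε} = { } — this is the only nullable alternative, skip

A, S, X have no nullable alternative, so no FIRST/FOLLOW check is needed there.

So the grammar has 1 FIRST/FOLLOW conflict (marked CONFLICT above).

Answer: Yes. B → '+' S with FOLLOW(B) on { '+' }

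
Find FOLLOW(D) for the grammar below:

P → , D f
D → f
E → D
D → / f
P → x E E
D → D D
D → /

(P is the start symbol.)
In P → , D f: D is followed by f, add FIRST(f) \ {ε} = { 'f' }
In E → D: D is at the end, add FOLLOW(E)
In D → D D: D is followed by D, add FIRST(D) \ {ε} = { '/', 'f' }
In D → D D: D is at the end; this adds FOLLOW(D) to itself — nothing new

The FOLLOW sets referred to above (computed the same way, to a fixed point):
  FOLLOW(E) = { $, '/', 'f' }

Taking the union: FOLLOW(D) = { $, '/', 'f' }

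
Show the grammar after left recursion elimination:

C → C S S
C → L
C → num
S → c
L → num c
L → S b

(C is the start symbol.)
C is directly left-recursive. The standard transformation for
  A → A α₁ | ... | A α_m | β₁ | ... | β_n
is
  A  → β₁ A' | ... | β_n A'
  A' → α₁ A' | ... | α_m A' | ε

C → L becomes C → L C'
C → num becomes C → num C'
C → C S S becomes C' → S S C'
Add C' → ε

Productions for other non-terminals are unchanged:
  S → c
  L → num c
  L → S b

Resulting grammar:
C → L C'
C → num C'
C' → S S C'
C' → ε
S → c
L → num c
L → S b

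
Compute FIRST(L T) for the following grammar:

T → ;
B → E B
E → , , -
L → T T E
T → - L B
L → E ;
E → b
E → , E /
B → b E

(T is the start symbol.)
{ ',', '-', ';', 'b' }

FIRST sets of the non-terminals involved (from the grammar, by fixed-point iteration):
  FIRST(L) = { ',', '-', ';', 'b' }

To compute FIRST(L T), process the symbols left to right:
Symbol L is a non-terminal. Add FIRST(L) \ {ε} = { ',', '-', ';', 'b' }
L is not nullable (ε ∉ FIRST(L)), so stop here.
FIRST(L T) = { ',', '-', ';', 'b' }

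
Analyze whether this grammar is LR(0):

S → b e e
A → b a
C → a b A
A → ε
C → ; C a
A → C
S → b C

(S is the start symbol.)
A grammar is LR(0) if no state in the canonical LR(0) collection has:
  - both a shift item (dot before a terminal) and a complete item (shift-reduce conflict), or
  - two or more complete items (reduce-reduce conflict; the accept item [S' → S .] counts as a complete item here).

Augment with S' → S and build the canonical LR(0) collection (I0 = CLOSURE({[S' → . S]}), then GOTO on every symbol after a dot until no new states appear). It has 15 states:
  I0: { [S → . b C], [S → . b e e], [S' → . S] }  — shift
  I1: { [S' → S .] }  — accept
  I2: { [C → . ; C a], [C → . a b A], [S → b . C], [S → b . e e] }  — shift
  I3: { [C → . ; C a], [C → . a b A], [C → ; . C a] }  — shift
  I4: { [S → b C .] }  — reduce
  I5: { [C → a . b A] }  — shift
  I6: { [S → b e . e] }  — shift
  I7: { [S → b e e .] }  — reduce
  I8: { [A → . C], [A → . b a], [A → .], [C → . ; C a], [C → . a b A], [C → a b . A] }  — shift, reduce
  I9: { [C → a b A .] }  — reduce
  I10: { [A → C .] }  — reduce
  I11: { [A → b . a] }  — shift
  I12: { [A → b a .] }  — reduce
  I13: { [C → ; C . a] }  — shift
  I14: { [C → ; C a .] }  — reduce

Conflict in state I8:
  Shift-reduce conflict between [A → .] and [A → . b a]
So the grammar is NOT LR(0).

Answer: No. Shift-reduce conflict between [A → .] and [A → . b a]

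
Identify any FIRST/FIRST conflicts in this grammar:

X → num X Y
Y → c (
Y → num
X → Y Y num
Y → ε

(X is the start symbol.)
FIRST sets of the non-terminals at (or reachable through a nullable prefix from) the front of some alternative:
  FIRST(Y) = { 'c', 'num', ε }

Productions for X:
  X → num X Y: FIRST = { 'num' }
  X → Y Y num: FIRST = { 'c', 'num' }
Productions for Y:
  Y → c (: FIRST = { 'c' }
  Y → num: FIRST = { 'num' }
  Y → ε: FIRST = { ε }

Conflict for X: X → num X Y and X → Y Y num
  Overlap: { 'num' }

Answer: Yes. X → num X Y / X → Y Y num on { 'num' }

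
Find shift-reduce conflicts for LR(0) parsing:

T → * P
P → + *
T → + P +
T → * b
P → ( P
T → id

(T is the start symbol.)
No shift-reduce conflicts

A shift-reduce conflict occurs when an LR(0) state has both:
  - a complete (reduce) item [A → α .] (dot at the end), and
  - a shift item [B → β . c γ] (dot before a terminal).

Augment with T' → T and build the canonical LR(0) collection (I0 = CLOSURE({[T' → . T]}), then GOTO on every symbol after a dot until no new states appear). It has 13 states:
  I0: { [T → . * P], [T → . * b], [T → . + P +], [T → . id], [T' → . T] }  — shift
  I1: { [P → . ( P], [P → . + *], [T → * . P], [T → * . b] }  — shift
  I2: { [P → . ( P], [P → . + *], [T → + . P +] }  — shift
  I3: { [T' → T .] }  — accept
  I4: { [T → id .] }  — reduce
  I5: { [P → ( . P], [P → . ( P], [P → . + *] }  — shift
  I6: { [P → + . *] }  — shift
  I7: { [T → + P . +] }  — shift
  I8: { [T → + P + .] }  — reduce
  I9: { [P → + * .] }  — reduce
  I10: { [P → ( P .] }  — reduce
  I11: { [T → * P .] }  — reduce
  I12: { [T → * b .] }  — reduce

No state contains both a complete item and a shift item.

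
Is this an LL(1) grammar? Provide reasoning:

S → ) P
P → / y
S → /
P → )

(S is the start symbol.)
A grammar is LL(1) if for each non-terminal N with multiple productions, the predict sets of those productions are pairwise disjoint, where PREDICT(N → α) = (FIRST(α) \ {ε}) ∪ (FOLLOW(N) if α ⇒* ε).

For S:
  PREDICT(S → ')' P) = { ')' }
  PREDICT(S → '/') = { '/' }
For P:
  PREDICT(P → '/' y) = { '/' }
  PREDICT(P → ')') = { ')' }

All predict sets are disjoint. The grammar IS LL(1).

Answer: Yes, the grammar is LL(1).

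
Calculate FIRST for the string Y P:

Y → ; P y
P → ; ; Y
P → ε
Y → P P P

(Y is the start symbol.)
FIRST sets of the non-terminals involved (from the grammar, by fixed-point iteration):
  FIRST(Y) = { ';', ε }
  FIRST(P) = { ';', ε }

To compute FIRST(Y P), process the symbols left to right:
Symbol Y is a non-terminal. Add FIRST(Y) \ {ε} = { ';' }
Y is nullable (ε ∈ FIRST(Y)), continue to the next symbol.
Symbol P is a non-terminal. Add FIRST(P) \ {ε} = { ';' }
P is nullable (ε ∈ FIRST(P)), continue to the next symbol.
All symbols are nullable, so ε is in the result.
FIRST(Y P) = { ';', ε }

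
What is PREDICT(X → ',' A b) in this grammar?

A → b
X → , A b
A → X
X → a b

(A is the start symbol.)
PREDICT(X → ',' A b) = (FIRST(RHS) \ {ε}) ∪ (FOLLOW(X) if ε ∈ FIRST(RHS), i.e. RHS ⇒* ε)
FIRST(',' A b) = { ',' }
ε ∉ FIRST(',' A b), so FOLLOW(X) is not added.
PREDICT(X → ',' A b) = { ',' }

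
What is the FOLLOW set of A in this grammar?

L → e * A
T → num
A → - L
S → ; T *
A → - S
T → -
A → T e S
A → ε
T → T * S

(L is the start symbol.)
{ $ }

To compute FOLLOW(A), find every occurrence of A on a right-hand side N → α A β: add FIRST(β) \ {ε}, and if β is empty or nullable also add FOLLOW(N). Iterate to a fixed point.

In L → e * A: A is at the end, add FOLLOW(L)

The FOLLOW sets referred to above (computed the same way, to a fixed point):
  FOLLOW(L) = { $ }

Taking the union: FOLLOW(A) = { $ }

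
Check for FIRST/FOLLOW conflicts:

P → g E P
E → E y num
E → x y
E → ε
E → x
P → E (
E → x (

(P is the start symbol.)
Yes. E → E y num with FOLLOW(E) on { 'x', 'y' }; E → x y with FOLLOW(E) on { 'x' }; E → x with FOLLOW(E) on { 'x' }; E → x '(' with FOLLOW(E) on { 'x' }

A FIRST/FOLLOW conflict occurs when a non-terminal N has a nullable alternative N → β (β ⇒* ε) and another alternative N → α with FIRST(α) ∩ FOLLOW(N) ≠ ∅: on such a lookahead the parser cannot decide between expanding α and letting N vanish via β.

Nullable non-terminals: E.
FIRST sets used below: FIRST(E) = { 'x', 'y', ε }

E: nullable alternative(s) E → ε; FOLLOW(E) = { '(', 'g', 'x', 'y' }
  E → E y num: FIRST \ {ε} = { 'x', 'y' } — overlaps FOLLOW(E) on { 'x', 'y' }: CONFLICT
  E → x y: FIRST \ {ε} = { 'x' } — overlaps FOLLOW(E) on { 'x' }: CONFLICT
  E → ε: FIRST \ {ε} = { } — this is the only nullable alternative, skip
  E → x: FIRST \ {ε} = { 'x' } — overlaps FOLLOW(E) on { 'x' }: CONFLICT
  E → x (: FIRST \ {ε} = { 'x' } — overlaps FOLLOW(E) on { 'x' }: CONFLICT

P has no nullable alternative, so no FIRST/FOLLOW check is needed there.

So the grammar has 4 FIRST/FOLLOW conflicts (marked CONFLICT above).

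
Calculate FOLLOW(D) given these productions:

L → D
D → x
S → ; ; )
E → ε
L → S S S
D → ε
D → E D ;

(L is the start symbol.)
{ $, ';' }

In L → D: D is at the end, add FOLLOW(L)
In D → E D ;: D is followed by ';', add FIRST(';') \ {ε} = { ';' }

The FOLLOW sets referred to above (computed the same way, to a fixed point):
  FOLLOW(L) = { $ }

Taking the union: FOLLOW(D) = { $, ';' }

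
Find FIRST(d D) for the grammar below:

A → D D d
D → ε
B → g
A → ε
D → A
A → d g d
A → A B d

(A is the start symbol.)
To compute FIRST(d D), process the symbols left to right:
Symbol d is a terminal. Add 'd' and stop.
FIRST(d D) = { 'd' }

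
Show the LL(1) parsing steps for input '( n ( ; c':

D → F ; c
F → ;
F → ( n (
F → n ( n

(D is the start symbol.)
LL(1) parsing maintains a stack (initially the start symbol over $) and the input. At each step: if the stack top is a terminal, match it against the current input token; if it is a non-terminal N, replace it with the RHS of M[N, lookahead] (the unique production whose predict set contains the lookahead).

Stack is shown with the top on the left.

Stack        Input        Action
--------------------------------
D $          ( n ( ; c $  output D → F ; c
F ; c $      ( n ( ; c $  output F → ( n (
( n ( ; c $  ( n ( ; c $  match '('
n ( ; c $    n ( ; c $    match 'n'
( ; c $      ( ; c $      match '('
; c $        ; c $        match ';'
c $          c $          match 'c'
$            $            accept

The string is accepted.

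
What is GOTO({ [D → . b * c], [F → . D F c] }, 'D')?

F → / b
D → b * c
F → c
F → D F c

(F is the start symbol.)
{ [D → . b * c], [F → . / b], [F → . D F c], [F → . c], [F → D . F c] }

GOTO(I, 'D') = CLOSURE({ [A → αX.β] : [A → α.Xβ] ∈ I, X = 'D' })

Items with dot before 'D', with the dot advanced:
  [F → . D F c] → [F → D . F c]
Closure of the advanced items:
  [F → D . F c] has the dot before F: add [F → . / b], [F → . c], [F → . D F c]
  [F → . D F c] has the dot before D: add [D → . b * c]

GOTO = { [D → . b * c], [F → . / b], [F → . D F c], [F → . c], [F → D . F c] }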